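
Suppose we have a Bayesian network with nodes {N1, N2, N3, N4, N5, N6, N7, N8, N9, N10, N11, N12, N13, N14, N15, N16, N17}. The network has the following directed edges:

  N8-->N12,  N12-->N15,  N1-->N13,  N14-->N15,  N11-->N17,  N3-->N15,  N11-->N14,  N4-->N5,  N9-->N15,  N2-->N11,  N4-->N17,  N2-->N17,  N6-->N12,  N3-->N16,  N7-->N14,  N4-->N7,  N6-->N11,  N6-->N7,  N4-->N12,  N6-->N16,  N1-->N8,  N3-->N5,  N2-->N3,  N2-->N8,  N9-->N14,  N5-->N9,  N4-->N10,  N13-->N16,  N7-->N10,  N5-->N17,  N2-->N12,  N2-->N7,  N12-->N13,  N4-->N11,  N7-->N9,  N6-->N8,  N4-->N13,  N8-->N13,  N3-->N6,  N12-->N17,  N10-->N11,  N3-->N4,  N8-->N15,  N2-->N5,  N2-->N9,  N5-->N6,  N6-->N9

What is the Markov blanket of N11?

N11 has parents N2, N4, N6, N10.
N11 has children N14, N17.
Co-parents of N11 (other parents of its children):
  parents(N14) \ {N11} = {N7, N9}.
  parents(N17) \ {N11} = {N2, N4, N5, N12}.
Union: {N2, N4, N6, N10} ∪ {N14, N17} ∪ {N2, N4, N5, N7, N9, N12} = {N2, N4, N5, N6, N7, N9, N10, N12, N14, N17}.

{N2, N4, N5, N6, N7, N9, N10, N12, N14, N17}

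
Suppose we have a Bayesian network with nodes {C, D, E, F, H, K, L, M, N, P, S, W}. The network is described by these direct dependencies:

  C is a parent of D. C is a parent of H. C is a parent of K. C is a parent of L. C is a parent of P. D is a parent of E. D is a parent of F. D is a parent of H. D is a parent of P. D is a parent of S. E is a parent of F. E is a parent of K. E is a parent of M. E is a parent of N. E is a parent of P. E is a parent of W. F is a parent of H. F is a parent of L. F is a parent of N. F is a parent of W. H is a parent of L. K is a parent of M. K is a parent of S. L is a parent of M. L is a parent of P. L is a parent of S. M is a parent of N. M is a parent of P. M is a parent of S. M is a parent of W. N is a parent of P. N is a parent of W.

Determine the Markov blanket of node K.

Parents of K: C, E.
Children of K: M, S.
For each child, the remaining parents (spouses of K):
  parents(M) \ {K} = {E, L}.
  S's other parents are D, L, M.
MB(K) = {C, D, E, L, M, S}.

{C, D, E, L, M, S}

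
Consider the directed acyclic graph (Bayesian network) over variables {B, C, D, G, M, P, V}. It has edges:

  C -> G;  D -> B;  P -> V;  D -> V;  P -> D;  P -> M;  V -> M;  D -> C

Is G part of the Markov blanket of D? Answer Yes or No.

No

Parents of D: P.
Children of D: B, C, V.
Co-parents of D (other parents of its children):
  V also has parent P.
  C has no other parent.
  B has no other parent.
MB(D) = {B, C, P, V}; G is not in this set.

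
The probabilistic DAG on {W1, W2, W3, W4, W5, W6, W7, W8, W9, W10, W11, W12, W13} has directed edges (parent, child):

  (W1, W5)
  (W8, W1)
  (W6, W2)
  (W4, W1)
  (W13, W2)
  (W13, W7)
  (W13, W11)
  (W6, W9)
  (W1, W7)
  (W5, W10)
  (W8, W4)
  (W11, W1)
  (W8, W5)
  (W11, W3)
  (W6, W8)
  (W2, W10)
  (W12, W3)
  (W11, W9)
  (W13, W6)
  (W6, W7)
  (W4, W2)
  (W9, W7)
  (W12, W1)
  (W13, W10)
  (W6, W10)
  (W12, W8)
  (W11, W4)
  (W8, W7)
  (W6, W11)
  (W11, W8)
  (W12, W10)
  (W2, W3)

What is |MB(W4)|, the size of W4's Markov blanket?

7

By definition, MB(W4) is built from W4's parents, W4's children, and the co-parents of W4.
W4's parents: W8, W11.
Ch(W4) = {W1, W2}.
Co-parents of W4 (other parents of its children):
  W2's other parents are W6, W13.
  W1 also has parents W8, W11, W12.
MB(W4) = {W1, W2, W6, W8, W11, W12, W13}, which has 7 nodes.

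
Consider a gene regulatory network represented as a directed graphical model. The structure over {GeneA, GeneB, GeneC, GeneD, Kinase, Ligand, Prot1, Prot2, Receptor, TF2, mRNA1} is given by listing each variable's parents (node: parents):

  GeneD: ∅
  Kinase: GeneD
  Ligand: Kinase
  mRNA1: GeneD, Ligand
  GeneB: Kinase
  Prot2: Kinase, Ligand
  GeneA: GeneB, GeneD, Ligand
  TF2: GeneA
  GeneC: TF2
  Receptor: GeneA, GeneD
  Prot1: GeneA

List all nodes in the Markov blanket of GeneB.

{GeneA, GeneD, Kinase, Ligand}

Recall MB(v) = parents ∪ children ∪ spouses, where spouses are the other parents of v's children.
GeneB's children: GeneA.
GeneB's parents: Kinase.
Parents of each child, excluding GeneB:
  GeneA also has parents GeneD, Ligand.
MB(GeneB) = {GeneA, GeneD, Kinase, Ligand}.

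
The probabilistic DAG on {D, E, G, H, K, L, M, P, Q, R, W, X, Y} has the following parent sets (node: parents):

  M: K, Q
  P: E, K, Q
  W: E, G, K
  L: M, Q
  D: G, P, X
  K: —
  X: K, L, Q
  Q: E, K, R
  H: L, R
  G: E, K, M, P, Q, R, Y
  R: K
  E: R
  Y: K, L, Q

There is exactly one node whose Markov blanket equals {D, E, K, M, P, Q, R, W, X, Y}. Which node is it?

G

The target node must have every member of {D, E, K, M, P, Q, R, W, X, Y} as a parent, child, or co-parent, and no others.
Parents of G: E, K, M, P, Q, R, Y; children: D, W; co-parents: E, K, P, X.
These exactly cover the given set, so the node is G.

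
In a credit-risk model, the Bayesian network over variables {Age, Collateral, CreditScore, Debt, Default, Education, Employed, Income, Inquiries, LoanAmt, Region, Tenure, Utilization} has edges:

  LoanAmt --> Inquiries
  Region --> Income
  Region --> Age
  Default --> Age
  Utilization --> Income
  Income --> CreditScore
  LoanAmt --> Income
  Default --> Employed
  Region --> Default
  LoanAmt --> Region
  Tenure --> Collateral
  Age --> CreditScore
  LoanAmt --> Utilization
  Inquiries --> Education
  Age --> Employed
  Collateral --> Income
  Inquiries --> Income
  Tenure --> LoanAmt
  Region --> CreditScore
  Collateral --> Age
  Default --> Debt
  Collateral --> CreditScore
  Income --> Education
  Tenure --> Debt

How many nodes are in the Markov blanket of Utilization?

Children of Utilization: Income.
Utilization has parent LoanAmt.
Parents of each child, excluding Utilization:
  parents(Income) \ {Utilization} = {Collateral, Inquiries, LoanAmt, Region}.
MB(Utilization) = {Collateral, Income, Inquiries, LoanAmt, Region}, which has 5 nodes.

5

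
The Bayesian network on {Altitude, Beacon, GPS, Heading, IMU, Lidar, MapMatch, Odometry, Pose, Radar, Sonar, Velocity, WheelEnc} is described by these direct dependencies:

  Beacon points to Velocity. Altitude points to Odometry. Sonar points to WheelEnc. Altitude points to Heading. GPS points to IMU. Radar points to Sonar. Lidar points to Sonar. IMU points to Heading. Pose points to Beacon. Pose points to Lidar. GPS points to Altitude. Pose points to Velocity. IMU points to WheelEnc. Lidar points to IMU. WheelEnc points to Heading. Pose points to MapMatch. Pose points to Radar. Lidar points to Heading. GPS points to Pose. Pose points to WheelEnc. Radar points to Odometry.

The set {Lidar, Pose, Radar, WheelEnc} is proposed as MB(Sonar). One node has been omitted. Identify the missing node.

IMU

Sonar's parents: Lidar, Radar.
Ch(Sonar) = {WheelEnc}.
Other parents of Sonar's children:
  WheelEnc also has parents IMU, Pose.
MB(Sonar) = {IMU, Lidar, Pose, Radar, WheelEnc}.
Comparing with the claimed set, IMU is missing.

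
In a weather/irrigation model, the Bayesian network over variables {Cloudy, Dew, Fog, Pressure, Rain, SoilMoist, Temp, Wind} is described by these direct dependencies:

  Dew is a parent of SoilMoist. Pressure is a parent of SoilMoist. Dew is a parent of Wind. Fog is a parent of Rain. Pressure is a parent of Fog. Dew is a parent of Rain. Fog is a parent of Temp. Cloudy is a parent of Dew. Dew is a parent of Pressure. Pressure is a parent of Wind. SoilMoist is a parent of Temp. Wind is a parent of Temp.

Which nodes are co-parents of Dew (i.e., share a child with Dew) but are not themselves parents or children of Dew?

{Fog}

Children of Dew: Pressure, Rain, SoilMoist, Wind.
  Pressure: —
  Wind: Pressure
  SoilMoist: Pressure
  Rain: Fog
Excluding nodes already adjacent to Dew (Cloudy, Pressure, Rain, SoilMoist, Wind), the co-parent-only contribution is {Fog}.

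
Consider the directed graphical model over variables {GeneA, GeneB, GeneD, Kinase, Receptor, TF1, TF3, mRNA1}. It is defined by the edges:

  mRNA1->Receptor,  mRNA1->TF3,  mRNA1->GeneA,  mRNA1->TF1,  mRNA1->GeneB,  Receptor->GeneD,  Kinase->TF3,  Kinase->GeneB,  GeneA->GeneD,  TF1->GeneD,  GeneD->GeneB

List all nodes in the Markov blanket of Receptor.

{GeneA, GeneD, TF1, mRNA1}

Recall MB(v) = parents ∪ children ∪ spouses, where spouses are the other parents of v's children.
Receptor has child GeneD.
Parents of Receptor: mRNA1.
For each child, the remaining parents (spouses of Receptor):
  GeneD's other parents are GeneA, TF1.
MB(Receptor) = {GeneA, GeneD, TF1, mRNA1}.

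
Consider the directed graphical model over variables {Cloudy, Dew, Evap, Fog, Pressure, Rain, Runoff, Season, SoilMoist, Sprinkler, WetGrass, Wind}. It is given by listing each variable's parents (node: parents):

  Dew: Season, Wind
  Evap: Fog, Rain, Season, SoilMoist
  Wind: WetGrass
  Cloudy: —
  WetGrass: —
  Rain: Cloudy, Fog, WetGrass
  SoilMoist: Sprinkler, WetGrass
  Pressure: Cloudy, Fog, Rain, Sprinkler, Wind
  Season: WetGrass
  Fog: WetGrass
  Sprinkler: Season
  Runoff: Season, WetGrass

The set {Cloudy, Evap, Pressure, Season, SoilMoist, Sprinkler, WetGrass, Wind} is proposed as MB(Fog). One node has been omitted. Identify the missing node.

Rain

Recall MB(v) = parents ∪ children ∪ spouses, where spouses are the other parents of v's children.
Fog has parent WetGrass.
Children of Fog: Evap, Pressure, Rain.
For each child, the remaining parents (spouses of Fog):
  Rain's other parents are Cloudy, WetGrass.
  parents(Pressure) \ {Fog} = {Cloudy, Rain, Sprinkler, Wind}.
  parents(Evap) \ {Fog} = {Rain, Season, SoilMoist}.
MB(Fog) = {Cloudy, Evap, Pressure, Rain, Season, SoilMoist, Sprinkler, WetGrass, Wind}.
Comparing with the claimed set, Rain is missing.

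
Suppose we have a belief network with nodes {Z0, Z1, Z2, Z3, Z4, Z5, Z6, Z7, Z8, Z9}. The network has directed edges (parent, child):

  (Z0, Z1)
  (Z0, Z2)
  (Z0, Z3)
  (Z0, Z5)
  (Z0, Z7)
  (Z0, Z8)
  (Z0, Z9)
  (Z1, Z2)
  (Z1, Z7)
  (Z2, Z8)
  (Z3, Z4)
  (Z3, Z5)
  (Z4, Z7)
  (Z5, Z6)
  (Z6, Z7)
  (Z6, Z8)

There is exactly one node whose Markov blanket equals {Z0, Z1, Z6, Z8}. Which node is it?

Z2

The target node must have every member of {Z0, Z1, Z6, Z8} as a parent, child, or co-parent, and no others.
Parents of Z2: Z0, Z1; children: Z8; co-parents: Z0, Z6.
These exactly cover the given set, so the node is Z2.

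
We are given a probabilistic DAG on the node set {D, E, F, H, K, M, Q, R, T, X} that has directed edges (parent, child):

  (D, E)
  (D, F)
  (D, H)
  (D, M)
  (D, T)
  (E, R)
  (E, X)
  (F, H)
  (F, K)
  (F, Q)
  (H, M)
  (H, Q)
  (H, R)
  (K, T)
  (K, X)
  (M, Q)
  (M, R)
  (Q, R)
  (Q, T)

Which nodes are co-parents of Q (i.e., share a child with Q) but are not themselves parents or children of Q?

Children of Q: R, T.
  R's other parents are E, H, M.
  T also has parents D, K.
Excluding nodes already adjacent to Q (F, H, M, R, T), the co-parent-only contribution is {D, E, K}.

{D, E, K}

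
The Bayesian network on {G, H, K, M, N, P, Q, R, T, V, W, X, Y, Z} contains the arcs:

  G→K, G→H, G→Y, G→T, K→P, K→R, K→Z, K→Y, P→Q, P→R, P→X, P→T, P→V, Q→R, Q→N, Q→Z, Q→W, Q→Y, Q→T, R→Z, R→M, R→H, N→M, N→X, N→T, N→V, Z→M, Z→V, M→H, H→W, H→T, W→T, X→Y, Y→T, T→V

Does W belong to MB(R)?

The Markov blanket of a node is its parents, its children, and the other parents of its children.
R has parents K, P, Q.
Children of R: H, M, Z.
Co-parents of R (other parents of its children):
  Z: K, Q
  M: N, Z
  H: G, M
MB(R) = {G, H, K, M, N, P, Q, Z}; W is not in this set.

No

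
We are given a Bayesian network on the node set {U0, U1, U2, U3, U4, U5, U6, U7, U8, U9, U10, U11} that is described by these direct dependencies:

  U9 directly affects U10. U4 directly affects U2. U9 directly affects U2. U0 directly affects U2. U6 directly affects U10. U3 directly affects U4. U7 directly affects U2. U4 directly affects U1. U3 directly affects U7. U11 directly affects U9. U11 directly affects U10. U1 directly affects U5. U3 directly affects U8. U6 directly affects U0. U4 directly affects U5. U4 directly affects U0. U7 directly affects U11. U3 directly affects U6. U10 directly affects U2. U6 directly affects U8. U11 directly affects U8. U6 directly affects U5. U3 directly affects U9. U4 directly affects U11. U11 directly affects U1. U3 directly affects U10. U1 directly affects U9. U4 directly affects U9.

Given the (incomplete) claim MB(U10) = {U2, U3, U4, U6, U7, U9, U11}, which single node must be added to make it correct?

U10 has parents U3, U6, U9, U11.
U10's children: U2.
For each child, the remaining parents (spouses of U10):
  U2's other parents are U0, U4, U7, U9.
MB(U10) = {U0, U2, U3, U4, U6, U7, U9, U11}.
Comparing with the claimed set, U0 is missing.

U0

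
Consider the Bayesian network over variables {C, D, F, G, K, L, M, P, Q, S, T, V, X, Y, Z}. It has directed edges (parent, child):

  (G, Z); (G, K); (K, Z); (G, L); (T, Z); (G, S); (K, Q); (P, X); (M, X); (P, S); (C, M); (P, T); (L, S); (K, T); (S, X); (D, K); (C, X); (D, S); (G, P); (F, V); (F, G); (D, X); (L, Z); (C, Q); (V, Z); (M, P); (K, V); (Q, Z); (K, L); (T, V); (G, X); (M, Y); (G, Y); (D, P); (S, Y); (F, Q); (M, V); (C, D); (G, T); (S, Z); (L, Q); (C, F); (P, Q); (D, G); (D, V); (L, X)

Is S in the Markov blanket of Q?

S is a co-parent of Q: both are parents of Z.
So S ∈ MB(Q).

Yes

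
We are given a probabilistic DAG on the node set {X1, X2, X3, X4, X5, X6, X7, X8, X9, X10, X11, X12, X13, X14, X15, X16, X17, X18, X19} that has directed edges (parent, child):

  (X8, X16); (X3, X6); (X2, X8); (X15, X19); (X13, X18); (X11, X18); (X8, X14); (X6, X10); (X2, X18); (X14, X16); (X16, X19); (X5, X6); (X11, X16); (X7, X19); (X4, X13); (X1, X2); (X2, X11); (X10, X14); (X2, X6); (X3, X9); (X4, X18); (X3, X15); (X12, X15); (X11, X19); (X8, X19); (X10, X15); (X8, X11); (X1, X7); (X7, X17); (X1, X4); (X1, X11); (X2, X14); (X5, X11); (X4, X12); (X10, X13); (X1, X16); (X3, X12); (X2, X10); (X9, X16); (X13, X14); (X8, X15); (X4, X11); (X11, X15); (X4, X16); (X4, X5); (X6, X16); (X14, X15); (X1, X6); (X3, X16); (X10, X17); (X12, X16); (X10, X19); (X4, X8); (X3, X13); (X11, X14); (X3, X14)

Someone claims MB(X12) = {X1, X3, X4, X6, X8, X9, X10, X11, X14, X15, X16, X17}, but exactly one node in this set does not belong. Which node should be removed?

Children of X12: X15, X16.
Parents of X12: X3, X4.
Parents of each child, excluding X12:
  parents(X15) \ {X12} = {X3, X8, X10, X11, X14}.
  X16's other parents are X1, X3, X4, X6, X8, X9, X11, X14.
MB(X12) = {X1, X3, X4, X6, X8, X9, X10, X11, X14, X15, X16}.
X17 is neither a parent, child, nor co-parent of X12, so it does not belong.

X17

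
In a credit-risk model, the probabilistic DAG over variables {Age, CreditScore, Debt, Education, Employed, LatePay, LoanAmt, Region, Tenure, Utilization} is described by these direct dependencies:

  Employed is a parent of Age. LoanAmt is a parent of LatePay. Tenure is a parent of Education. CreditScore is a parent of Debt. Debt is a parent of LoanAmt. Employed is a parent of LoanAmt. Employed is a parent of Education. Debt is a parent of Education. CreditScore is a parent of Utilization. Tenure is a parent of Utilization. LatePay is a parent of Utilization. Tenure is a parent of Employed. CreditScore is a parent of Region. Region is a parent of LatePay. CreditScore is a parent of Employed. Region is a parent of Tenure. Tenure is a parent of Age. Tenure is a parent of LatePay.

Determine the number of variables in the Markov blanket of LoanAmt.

LoanAmt has child LatePay.
Pa(LoanAmt) = {Debt, Employed}.
Other parents of LoanAmt's children:
  LatePay: Region, Tenure
MB(LoanAmt) = {Debt, Employed, LatePay, Region, Tenure}, which has 5 nodes.

5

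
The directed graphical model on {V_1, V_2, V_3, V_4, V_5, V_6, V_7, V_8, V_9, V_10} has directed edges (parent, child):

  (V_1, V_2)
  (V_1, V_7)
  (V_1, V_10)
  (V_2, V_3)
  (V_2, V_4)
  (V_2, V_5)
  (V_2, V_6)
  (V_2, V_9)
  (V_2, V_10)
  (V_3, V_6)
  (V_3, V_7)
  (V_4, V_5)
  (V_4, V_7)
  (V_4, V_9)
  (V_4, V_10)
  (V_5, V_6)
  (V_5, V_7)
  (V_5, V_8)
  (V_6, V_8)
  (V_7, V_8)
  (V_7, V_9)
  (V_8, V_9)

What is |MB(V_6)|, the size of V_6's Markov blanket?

The Markov blanket of a node is its parents, its children, and the other parents of its children.
Pa(V_6) = {V_2, V_3, V_5}.
Children of V_6: V_8.
For each child, the remaining parents (spouses of V_6):
  V_8: V_5, V_7
MB(V_6) = {V_2, V_3, V_5, V_7, V_8}, which has 5 nodes.

5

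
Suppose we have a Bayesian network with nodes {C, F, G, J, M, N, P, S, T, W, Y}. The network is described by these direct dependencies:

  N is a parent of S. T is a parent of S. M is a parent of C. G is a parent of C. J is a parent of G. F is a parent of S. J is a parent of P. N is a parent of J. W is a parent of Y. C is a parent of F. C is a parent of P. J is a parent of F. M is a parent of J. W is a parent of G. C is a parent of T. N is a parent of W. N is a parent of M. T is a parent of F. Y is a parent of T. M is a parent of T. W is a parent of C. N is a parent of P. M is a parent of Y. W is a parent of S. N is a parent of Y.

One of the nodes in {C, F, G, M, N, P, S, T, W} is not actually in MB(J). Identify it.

S

By definition, MB(J) is built from J's parents, J's children, and the co-parents of J.
J has parents M, N.
J has children F, G, P.
Other parents of J's children:
  G: W
  F: C, T
  P: C, N
MB(J) = {C, F, G, M, N, P, T, W}.
S is neither a parent, child, nor co-parent of J, so it does not belong.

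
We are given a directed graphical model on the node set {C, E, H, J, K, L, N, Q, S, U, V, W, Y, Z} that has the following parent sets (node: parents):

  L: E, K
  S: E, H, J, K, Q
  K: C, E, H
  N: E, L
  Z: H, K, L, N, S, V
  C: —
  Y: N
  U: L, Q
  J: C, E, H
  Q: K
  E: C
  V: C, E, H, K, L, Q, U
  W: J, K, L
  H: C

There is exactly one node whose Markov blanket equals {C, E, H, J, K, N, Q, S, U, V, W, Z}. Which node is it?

L

The target node must have every member of {C, E, H, J, K, N, Q, S, U, V, W, Z} as a parent, child, or co-parent, and no others.
Parents of L: E, K; children: N, U, V, W, Z; co-parents: C, E, H, J, K, N, Q, S, U, V.
These exactly cover the given set, so the node is L.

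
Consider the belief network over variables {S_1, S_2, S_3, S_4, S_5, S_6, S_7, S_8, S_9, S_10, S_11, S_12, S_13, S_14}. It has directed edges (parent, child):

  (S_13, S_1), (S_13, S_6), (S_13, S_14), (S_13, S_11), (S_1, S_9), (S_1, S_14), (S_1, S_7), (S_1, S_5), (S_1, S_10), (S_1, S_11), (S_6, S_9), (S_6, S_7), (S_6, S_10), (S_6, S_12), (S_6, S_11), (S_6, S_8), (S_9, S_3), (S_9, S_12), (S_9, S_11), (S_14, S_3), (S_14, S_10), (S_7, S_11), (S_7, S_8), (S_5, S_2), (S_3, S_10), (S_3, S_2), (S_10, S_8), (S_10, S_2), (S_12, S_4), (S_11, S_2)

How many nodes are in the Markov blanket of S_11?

A node's Markov blanket = Pa ∪ Ch ∪ (parents of Ch other than the node itself).
Parents of S_11: S_1, S_6, S_7, S_9, S_13.
S_11 has child S_2.
Co-parents of S_11 (other parents of its children):
  S_2: S_3, S_5, S_10
MB(S_11) = {S_1, S_2, S_3, S_5, S_6, S_7, S_9, S_10, S_13}, which has 9 nodes.

9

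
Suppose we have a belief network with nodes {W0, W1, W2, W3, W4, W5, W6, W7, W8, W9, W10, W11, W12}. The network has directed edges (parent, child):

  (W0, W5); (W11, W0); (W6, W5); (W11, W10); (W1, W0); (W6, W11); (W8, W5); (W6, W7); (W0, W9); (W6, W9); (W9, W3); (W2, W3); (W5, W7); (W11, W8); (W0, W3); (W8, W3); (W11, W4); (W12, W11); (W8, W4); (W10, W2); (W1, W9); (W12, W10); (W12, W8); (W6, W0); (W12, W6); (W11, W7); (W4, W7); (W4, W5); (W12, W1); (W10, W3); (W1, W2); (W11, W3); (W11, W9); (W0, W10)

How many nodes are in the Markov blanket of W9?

8

Recall MB(v) = parents ∪ children ∪ spouses, where spouses are the other parents of v's children.
W9 has parents W0, W1, W6, W11.
Ch(W9) = {W3}.
Parents of each child, excluding W9:
  W3 also has parents W0, W2, W8, W10, W11.
MB(W9) = {W0, W1, W2, W3, W6, W8, W10, W11}, which has 8 nodes.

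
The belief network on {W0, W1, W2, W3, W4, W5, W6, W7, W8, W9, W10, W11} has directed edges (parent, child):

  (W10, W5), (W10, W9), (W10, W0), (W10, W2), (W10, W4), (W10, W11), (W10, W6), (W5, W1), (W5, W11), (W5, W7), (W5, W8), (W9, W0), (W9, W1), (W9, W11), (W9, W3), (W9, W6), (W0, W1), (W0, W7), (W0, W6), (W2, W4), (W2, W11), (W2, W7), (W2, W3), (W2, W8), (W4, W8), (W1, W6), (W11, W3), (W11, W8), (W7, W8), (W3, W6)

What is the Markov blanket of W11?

Ch(W11) = {W3, W8}.
W11's parents: W2, W5, W9, W10.
Co-parents of W11 (other parents of its children):
  parents(W3) \ {W11} = {W2, W9}.
  W8 also has parents W2, W4, W5, W7.
MB(W11) = {W2, W3, W4, W5, W7, W8, W9, W10}.

{W2, W3, W4, W5, W7, W8, W9, W10}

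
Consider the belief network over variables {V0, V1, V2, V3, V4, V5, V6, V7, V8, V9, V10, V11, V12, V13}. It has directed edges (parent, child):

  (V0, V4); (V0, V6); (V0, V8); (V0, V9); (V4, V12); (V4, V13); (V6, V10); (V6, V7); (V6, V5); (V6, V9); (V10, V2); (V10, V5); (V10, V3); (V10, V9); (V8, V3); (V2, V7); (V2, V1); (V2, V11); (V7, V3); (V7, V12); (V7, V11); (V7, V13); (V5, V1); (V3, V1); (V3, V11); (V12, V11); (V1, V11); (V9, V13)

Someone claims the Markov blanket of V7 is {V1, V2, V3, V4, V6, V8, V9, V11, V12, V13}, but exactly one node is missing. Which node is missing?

V10

A node's Markov blanket = Pa ∪ Ch ∪ (parents of Ch other than the node itself).
V7's parents: V2, V6.
V7 has children V3, V11, V12, V13.
Co-parents of V7 (other parents of its children):
  V3: V8, V10
  V12: V4
  V11: V1, V2, V3, V12
  V13: V4, V9
MB(V7) = {V1, V2, V3, V4, V6, V8, V9, V10, V11, V12, V13}.
Comparing with the claimed set, V10 is missing.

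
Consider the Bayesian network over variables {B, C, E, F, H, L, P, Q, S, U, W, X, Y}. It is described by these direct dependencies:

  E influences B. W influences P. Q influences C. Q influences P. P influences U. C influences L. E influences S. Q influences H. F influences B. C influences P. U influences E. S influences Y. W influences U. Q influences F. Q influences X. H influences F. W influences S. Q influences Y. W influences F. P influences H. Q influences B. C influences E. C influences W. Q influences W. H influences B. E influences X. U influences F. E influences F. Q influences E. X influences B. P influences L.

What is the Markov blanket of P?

Recall MB(v) = parents ∪ children ∪ spouses, where spouses are the other parents of v's children.
Parents of P: C, Q, W.
Ch(P) = {H, L, U}.
Parents of each child, excluding P:
  L also has parent C.
  parents(U) \ {P} = {W}.
  H also has parent Q.
Union: {C, Q, W} ∪ {H, L, U} ∪ {C, Q, W} = {C, H, L, Q, U, W}.

{C, H, L, Q, U, W}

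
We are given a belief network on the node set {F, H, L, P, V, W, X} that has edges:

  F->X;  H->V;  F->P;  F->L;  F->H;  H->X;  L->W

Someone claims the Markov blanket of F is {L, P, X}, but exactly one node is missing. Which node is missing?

The Markov blanket of a node is its parents, its children, and the other parents of its children.
F's children: H, L, P, X.
F's parents: none.
For each child, the remaining parents (spouses of F):
  H has no other parent.
  L has no other parent.
  P: no additional parents.
  X also has parent H.
MB(F) = {H, L, P, X}.
Comparing with the claimed set, H is missing.

H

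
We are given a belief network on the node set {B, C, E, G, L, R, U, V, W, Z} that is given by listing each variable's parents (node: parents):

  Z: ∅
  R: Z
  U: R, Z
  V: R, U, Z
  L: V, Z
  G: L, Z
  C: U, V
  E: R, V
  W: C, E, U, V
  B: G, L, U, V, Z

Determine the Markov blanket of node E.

{C, R, U, V, W}

Ch(E) = {W}.
Pa(E) = {R, V}.
For each child, the remaining parents (spouses of E):
  W: C, U, V
MB(E) = {C, R, U, V, W}.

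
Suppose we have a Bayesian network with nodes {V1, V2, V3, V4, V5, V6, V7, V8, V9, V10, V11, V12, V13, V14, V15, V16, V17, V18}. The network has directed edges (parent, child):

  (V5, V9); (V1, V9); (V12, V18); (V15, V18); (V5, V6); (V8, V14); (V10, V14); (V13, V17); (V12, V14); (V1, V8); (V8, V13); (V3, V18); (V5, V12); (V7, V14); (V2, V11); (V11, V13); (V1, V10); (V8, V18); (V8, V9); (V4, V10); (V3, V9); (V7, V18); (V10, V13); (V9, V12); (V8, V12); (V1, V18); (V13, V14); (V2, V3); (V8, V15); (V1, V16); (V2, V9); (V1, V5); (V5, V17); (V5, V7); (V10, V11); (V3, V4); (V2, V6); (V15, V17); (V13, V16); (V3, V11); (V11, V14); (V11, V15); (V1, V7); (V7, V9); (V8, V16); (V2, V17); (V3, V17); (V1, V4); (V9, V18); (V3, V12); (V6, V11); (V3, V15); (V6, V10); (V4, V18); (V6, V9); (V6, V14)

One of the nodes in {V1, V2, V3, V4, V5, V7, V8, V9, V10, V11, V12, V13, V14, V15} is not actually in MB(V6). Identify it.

Parents of V6: V2, V5.
Children of V6: V9, V10, V11, V14.
Co-parents of V6 (other parents of its children):
  V9: V1, V2, V3, V5, V7, V8
  V10: V1, V4
  V11: V2, V3, V10
  V14: V7, V8, V10, V11, V12, V13
MB(V6) = {V1, V2, V3, V4, V5, V7, V8, V9, V10, V11, V12, V13, V14}.
V15 is neither a parent, child, nor co-parent of V6, so it does not belong.

V15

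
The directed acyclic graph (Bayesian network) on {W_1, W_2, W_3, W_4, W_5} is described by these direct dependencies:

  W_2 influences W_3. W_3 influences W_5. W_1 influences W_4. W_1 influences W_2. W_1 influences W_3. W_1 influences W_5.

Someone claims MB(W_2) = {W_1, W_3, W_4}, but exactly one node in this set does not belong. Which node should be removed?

W_4

Recall MB(v) = parents ∪ children ∪ spouses, where spouses are the other parents of v's children.
Parents of W_2: W_1.
Children of W_2: W_3.
For each child, the remaining parents (spouses of W_2):
  parents(W_3) \ {W_2} = {W_1}.
MB(W_2) = {W_1, W_3}.
W_4 is neither a parent, child, nor co-parent of W_2, so it does not belong.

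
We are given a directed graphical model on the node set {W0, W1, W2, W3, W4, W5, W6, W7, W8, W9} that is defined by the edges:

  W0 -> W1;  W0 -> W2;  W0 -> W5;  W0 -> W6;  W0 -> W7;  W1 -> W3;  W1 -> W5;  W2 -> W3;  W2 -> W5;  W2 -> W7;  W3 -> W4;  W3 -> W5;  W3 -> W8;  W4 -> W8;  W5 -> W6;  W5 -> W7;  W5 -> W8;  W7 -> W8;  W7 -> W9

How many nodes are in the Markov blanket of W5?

Children of W5: W6, W7, W8.
Parents of W5: W0, W1, W2, W3.
Co-parents of W5 (other parents of its children):
  W6 also has parent W0.
  W7's other parents are W0, W2.
  W8 also has parents W3, W4, W7.
MB(W5) = {W0, W1, W2, W3, W4, W6, W7, W8}, which has 8 nodes.

8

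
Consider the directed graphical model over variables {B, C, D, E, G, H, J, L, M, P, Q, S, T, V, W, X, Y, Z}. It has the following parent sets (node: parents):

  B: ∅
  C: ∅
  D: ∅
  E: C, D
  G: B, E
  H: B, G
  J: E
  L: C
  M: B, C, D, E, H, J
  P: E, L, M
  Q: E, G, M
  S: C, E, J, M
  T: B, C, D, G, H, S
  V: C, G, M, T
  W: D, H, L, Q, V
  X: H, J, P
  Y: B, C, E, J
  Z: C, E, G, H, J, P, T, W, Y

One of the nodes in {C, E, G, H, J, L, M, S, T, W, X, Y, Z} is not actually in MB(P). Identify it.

The Markov blanket of a node is its parents, its children, and the other parents of its children.
P has children X, Z.
P's parents: E, L, M.
Other parents of P's children:
  parents(X) \ {P} = {H, J}.
  Z's other parents are C, E, G, H, J, T, W, Y.
MB(P) = {C, E, G, H, J, L, M, T, W, X, Y, Z}.
S is neither a parent, child, nor co-parent of P, so it does not belong.

S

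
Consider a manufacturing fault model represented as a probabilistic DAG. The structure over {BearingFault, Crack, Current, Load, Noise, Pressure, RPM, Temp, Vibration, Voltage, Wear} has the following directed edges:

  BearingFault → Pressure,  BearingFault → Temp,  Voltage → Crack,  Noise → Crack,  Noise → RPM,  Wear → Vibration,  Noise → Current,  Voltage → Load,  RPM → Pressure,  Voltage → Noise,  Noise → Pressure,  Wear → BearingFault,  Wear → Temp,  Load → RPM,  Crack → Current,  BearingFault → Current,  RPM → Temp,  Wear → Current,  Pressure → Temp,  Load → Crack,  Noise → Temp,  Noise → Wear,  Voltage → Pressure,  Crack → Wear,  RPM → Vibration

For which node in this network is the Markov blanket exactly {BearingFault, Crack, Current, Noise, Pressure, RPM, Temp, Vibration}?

The target node must have every member of {BearingFault, Crack, Current, Noise, Pressure, RPM, Temp, Vibration} as a parent, child, or co-parent, and no others.
Parents of Wear: Crack, Noise; children: BearingFault, Current, Temp, Vibration; co-parents: BearingFault, Crack, Noise, Pressure, RPM.
These exactly cover the given set, so the node is Wear.

Wear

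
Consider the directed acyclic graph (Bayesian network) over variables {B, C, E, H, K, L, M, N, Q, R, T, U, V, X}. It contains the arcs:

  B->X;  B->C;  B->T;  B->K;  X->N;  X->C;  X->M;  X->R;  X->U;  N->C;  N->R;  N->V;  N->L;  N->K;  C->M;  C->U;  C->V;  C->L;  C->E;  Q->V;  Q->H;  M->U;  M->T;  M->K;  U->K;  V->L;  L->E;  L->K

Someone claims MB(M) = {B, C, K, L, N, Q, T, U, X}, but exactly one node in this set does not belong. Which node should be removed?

Q

Parents of M: C, X.
M has children K, T, U.
Co-parents of M (other parents of its children):
  U: C, X
  T: B
  K: B, L, N, U
MB(M) = {B, C, K, L, N, T, U, X}.
Q is neither a parent, child, nor co-parent of M, so it does not belong.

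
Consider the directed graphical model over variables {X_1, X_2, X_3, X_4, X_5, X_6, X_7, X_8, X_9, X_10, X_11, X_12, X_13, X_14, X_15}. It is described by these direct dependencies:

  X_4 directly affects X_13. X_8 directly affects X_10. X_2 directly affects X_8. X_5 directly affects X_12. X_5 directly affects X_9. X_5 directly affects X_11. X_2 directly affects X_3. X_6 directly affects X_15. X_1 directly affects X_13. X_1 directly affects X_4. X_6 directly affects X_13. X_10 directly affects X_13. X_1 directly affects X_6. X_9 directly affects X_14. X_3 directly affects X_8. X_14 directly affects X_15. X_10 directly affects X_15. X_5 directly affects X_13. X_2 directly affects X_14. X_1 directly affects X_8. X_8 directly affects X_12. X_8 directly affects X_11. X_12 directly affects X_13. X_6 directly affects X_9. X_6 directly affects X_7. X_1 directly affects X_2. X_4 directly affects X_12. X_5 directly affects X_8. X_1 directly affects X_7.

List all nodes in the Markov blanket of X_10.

Parents of X_10: X_8.
X_10's children: X_13, X_15.
For each child, the remaining parents (spouses of X_10):
  X_13's other parents are X_1, X_4, X_5, X_6, X_12.
  parents(X_15) \ {X_10} = {X_6, X_14}.
So the Markov blanket of X_10 is {X_1, X_4, X_5, X_6, X_8, X_12, X_13, X_14, X_15}.

{X_1, X_4, X_5, X_6, X_8, X_12, X_13, X_14, X_15}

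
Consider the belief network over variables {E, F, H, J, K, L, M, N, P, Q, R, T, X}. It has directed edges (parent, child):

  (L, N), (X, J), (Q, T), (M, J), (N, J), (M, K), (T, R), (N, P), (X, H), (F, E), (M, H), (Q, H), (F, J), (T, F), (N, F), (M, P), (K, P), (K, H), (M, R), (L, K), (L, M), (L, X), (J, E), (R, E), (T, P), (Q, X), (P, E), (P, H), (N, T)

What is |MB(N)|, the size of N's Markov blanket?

Parents of N: L.
N has children F, J, P, T.
Other parents of N's children:
  T's other parent is Q.
  P also has parents K, M, T.
  F also has parent T.
  J's other parents are F, M, X.
MB(N) = {F, J, K, L, M, P, Q, T, X}, which has 9 nodes.

9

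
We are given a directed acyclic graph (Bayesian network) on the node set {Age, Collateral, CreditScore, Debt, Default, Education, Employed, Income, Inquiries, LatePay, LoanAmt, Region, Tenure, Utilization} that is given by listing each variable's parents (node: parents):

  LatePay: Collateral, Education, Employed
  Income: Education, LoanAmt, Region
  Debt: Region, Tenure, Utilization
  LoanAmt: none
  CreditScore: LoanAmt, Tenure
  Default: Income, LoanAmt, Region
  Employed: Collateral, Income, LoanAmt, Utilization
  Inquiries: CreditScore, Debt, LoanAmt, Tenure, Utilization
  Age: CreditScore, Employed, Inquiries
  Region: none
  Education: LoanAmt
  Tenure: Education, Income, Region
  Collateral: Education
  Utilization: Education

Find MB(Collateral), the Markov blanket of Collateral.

{Education, Employed, Income, LatePay, LoanAmt, Utilization}

The Markov blanket of a node is its parents, its children, and the other parents of its children.
Pa(Collateral) = {Education}.
Children of Collateral: Employed, LatePay.
Other parents of Collateral's children:
  Employed also has parents Income, LoanAmt, Utilization.
  LatePay also has parents Education, Employed.
Taking the union gives {Education, Employed, Income, LatePay, LoanAmt, Utilization}.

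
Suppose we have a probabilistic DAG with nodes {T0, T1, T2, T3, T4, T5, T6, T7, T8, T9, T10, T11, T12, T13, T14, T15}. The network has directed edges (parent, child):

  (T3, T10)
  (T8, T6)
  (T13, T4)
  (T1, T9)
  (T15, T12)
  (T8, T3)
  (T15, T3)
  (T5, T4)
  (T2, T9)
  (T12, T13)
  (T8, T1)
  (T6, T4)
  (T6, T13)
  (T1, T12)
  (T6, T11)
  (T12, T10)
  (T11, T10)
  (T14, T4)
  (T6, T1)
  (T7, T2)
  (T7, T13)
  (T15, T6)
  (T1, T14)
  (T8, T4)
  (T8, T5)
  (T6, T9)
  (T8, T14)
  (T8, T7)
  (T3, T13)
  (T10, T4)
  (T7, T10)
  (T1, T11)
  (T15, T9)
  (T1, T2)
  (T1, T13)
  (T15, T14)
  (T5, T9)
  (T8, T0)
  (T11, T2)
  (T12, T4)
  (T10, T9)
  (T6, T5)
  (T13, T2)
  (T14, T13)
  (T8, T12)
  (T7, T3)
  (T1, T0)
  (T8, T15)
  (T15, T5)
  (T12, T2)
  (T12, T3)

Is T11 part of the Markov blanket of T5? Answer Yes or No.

No

A node's Markov blanket = Pa ∪ Ch ∪ (parents of Ch other than the node itself).
T5 has parents T6, T8, T15.
Ch(T5) = {T4, T9}.
Other parents of T5's children:
  T4: T6, T8, T10, T12, T13, T14
  T9: T1, T2, T6, T10, T15
MB(T5) = {T1, T2, T4, T6, T8, T9, T10, T12, T13, T14, T15}; T11 is not in this set.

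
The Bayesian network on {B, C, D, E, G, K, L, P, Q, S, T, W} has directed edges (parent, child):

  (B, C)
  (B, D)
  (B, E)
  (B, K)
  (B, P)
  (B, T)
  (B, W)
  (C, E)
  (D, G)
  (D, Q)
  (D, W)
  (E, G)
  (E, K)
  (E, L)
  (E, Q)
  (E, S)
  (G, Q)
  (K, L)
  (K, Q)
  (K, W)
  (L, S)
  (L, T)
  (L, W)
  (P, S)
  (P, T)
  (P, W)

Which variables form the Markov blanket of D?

{B, E, G, K, L, P, Q, W}

D has parent B.
D has children G, Q, W.
For each child, the remaining parents (spouses of D):
  G: E
  Q: E, G, K
  W: B, K, L, P
So the Markov blanket of D is {B, E, G, K, L, P, Q, W}.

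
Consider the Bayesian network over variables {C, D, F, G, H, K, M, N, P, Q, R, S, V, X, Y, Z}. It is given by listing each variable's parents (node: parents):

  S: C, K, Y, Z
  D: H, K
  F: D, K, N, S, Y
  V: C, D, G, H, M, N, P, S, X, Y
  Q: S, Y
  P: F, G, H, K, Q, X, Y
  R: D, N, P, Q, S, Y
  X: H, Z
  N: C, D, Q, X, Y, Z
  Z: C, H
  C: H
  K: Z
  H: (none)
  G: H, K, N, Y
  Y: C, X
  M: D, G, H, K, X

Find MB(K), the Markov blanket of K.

{C, D, F, G, H, M, N, P, Q, S, X, Y, Z}

K's children: D, F, G, M, P, S.
K has parent Z.
Other parents of K's children:
  S: C, Y, Z
  D: H
  F: D, N, S, Y
  G: H, N, Y
  P: F, G, H, Q, X, Y
  M: D, G, H, X
Union: {Z} ∪ {D, F, G, M, P, S} ∪ {C, D, F, G, H, N, Q, S, X, Y, Z} = {C, D, F, G, H, M, N, P, Q, S, X, Y, Z}.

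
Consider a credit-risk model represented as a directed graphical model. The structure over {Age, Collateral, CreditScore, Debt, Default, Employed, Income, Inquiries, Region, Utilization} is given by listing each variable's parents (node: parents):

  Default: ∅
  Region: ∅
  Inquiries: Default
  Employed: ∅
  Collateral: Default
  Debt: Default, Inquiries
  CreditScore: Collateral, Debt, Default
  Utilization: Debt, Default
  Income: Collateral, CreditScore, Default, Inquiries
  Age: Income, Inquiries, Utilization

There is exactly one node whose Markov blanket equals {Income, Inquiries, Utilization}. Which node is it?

Age

The target node must have every member of {Income, Inquiries, Utilization} as a parent, child, or co-parent, and no others.
Parents of Age: Income, Inquiries, Utilization; children: none; co-parents: none.
These exactly cover the given set, so the node is Age.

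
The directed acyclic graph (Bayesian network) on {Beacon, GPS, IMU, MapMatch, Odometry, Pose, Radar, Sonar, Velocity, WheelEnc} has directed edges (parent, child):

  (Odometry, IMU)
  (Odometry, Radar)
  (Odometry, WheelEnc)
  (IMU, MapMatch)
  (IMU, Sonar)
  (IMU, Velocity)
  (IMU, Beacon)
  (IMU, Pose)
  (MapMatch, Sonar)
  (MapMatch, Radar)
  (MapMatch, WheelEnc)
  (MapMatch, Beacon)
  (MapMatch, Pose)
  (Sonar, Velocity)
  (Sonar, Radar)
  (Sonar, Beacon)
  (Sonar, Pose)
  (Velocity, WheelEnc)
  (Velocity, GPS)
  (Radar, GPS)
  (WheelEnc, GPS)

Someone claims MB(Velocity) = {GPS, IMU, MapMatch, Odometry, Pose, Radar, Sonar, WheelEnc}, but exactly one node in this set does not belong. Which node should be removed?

The Markov blanket of a node is its parents, its children, and the other parents of its children.
Children of Velocity: GPS, WheelEnc.
Pa(Velocity) = {IMU, Sonar}.
Co-parents of Velocity (other parents of its children):
  WheelEnc: MapMatch, Odometry
  GPS: Radar, WheelEnc
MB(Velocity) = {GPS, IMU, MapMatch, Odometry, Radar, Sonar, WheelEnc}.
Pose is neither a parent, child, nor co-parent of Velocity, so it does not belong.

Pose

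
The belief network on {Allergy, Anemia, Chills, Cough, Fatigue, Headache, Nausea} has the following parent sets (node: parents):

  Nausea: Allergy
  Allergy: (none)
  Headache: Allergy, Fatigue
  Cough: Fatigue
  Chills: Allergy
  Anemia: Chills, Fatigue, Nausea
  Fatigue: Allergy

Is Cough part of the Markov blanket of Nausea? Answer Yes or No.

No

A node's Markov blanket = Pa ∪ Ch ∪ (parents of Ch other than the node itself).
Children of Nausea: Anemia.
Parents of Nausea: Allergy.
Parents of each child, excluding Nausea:
  Anemia also has parents Chills, Fatigue.
MB(Nausea) = {Allergy, Anemia, Chills, Fatigue}; Cough is not in this set.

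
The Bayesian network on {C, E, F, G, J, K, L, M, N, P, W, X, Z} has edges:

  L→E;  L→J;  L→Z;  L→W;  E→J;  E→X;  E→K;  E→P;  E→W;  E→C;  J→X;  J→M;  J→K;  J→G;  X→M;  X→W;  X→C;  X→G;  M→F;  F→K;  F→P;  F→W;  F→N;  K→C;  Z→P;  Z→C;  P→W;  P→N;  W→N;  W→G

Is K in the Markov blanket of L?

The Markov blanket of a node is its parents, its children, and the other parents of its children.
Pa(L) = {}.
L's children: E, J, W, Z.
Co-parents of L (other parents of its children):
  E: no additional parents.
  J also has parent E.
  Z has no other parent.
  W's other parents are E, F, P, X.
MB(L) = {E, F, J, P, W, X, Z}; K is not in this set.

No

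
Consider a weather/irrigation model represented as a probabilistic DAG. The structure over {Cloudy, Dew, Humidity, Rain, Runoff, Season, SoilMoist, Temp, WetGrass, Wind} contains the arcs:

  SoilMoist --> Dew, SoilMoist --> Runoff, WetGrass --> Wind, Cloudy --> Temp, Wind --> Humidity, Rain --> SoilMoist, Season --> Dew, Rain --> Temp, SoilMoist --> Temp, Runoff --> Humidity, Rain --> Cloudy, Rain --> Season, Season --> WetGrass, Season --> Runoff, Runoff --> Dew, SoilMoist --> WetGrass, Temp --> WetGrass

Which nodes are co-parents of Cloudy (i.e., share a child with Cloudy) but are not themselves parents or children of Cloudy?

{SoilMoist}

Children of Cloudy: Temp.
  parents(Temp) \ {Cloudy} = {Rain, SoilMoist}.
Excluding nodes already adjacent to Cloudy (Rain, Temp), the co-parent-only contribution is {SoilMoist}.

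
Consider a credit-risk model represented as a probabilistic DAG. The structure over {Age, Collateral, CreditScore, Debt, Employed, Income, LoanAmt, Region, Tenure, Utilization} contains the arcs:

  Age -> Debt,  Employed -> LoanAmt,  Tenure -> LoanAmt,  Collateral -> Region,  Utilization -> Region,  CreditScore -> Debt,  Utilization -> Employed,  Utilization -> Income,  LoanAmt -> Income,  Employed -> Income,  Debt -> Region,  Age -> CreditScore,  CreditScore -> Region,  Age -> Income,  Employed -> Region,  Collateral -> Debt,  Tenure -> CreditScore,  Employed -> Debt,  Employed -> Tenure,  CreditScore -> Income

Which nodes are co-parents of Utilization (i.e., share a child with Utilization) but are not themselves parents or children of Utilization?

{Age, Collateral, CreditScore, Debt, LoanAmt}

Children of Utilization: Employed, Income, Region.
  Employed has no other parent.
  Region's other parents are Collateral, CreditScore, Debt, Employed.
  Income's other parents are Age, CreditScore, Employed, LoanAmt.
Excluding nodes already adjacent to Utilization (Employed, Income, Region), the co-parent-only contribution is {Age, Collateral, CreditScore, Debt, LoanAmt}.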